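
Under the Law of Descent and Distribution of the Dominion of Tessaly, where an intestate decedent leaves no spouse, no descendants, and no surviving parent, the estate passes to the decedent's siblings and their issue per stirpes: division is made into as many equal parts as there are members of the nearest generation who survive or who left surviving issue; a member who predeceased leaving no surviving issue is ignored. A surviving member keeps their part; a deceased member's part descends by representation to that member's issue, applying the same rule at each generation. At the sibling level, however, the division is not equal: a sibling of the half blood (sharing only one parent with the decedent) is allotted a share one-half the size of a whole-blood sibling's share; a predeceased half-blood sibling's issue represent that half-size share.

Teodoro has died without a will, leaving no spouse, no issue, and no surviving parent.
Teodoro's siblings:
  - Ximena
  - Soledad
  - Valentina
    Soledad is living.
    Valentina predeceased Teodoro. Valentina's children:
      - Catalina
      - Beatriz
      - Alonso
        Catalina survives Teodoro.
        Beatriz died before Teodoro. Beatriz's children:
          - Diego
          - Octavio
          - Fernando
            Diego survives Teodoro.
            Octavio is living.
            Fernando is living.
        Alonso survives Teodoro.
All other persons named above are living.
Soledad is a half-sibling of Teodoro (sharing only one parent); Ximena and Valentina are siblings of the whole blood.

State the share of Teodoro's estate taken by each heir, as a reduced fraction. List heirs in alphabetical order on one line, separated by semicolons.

Alonso 2/15; Catalina 2/15; Diego 2/45; Fernando 2/45; Octavio 2/45; Soledad 1/5; Ximena 2/5

No spouse, descendants, or parent survives, so the estate passes to Teodoro's siblings per stirpes.
Half-blood siblings count for one-half the weight of whole-blood siblings at the initial division.
Dividing 1 in proportion to weights (total weight 5/2): Ximena (weight 1) → 2/5; Soledad (weight 1/2) → 1/5; Valentina (weight 1) → 2/5.
Ximena is living and takes 2/5.
Soledad is living and takes 1/5.
Valentina predeceased; the 2/5 allotted to Valentina's branch passes to Valentina's issue by representation.
The 2/5 is divided into 3 equal shares of 2/15 among Catalina, Beatriz, Alonso.
Catalina is living and takes 2/15.
Beatriz predeceased; the 2/15 allotted to Beatriz's branch passes to Beatriz's issue by representation.
The 2/15 is divided into 3 equal shares of 2/45 among Diego, Octavio, Fernando.
Diego is living and takes 2/45.
Octavio is living and takes 2/45.
Fernando is living and takes 2/45.
Alonso is living and takes 2/15.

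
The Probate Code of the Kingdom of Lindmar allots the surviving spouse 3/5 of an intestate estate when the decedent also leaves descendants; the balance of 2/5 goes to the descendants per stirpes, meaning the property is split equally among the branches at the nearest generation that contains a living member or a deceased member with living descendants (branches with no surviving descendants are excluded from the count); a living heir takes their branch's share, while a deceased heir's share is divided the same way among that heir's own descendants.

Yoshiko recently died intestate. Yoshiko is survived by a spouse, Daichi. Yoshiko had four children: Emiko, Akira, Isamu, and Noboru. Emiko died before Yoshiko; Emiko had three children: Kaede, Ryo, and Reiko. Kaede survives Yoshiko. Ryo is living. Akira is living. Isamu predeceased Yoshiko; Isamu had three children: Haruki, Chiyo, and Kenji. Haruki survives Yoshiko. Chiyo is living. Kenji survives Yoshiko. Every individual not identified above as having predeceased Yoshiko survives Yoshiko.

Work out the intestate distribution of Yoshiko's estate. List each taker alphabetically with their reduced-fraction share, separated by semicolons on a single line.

Daichi, as surviving spouse, takes 3/5.
The remaining 2/5 passes to Yoshiko's descendants per stirpes.
The 2/5 is divided into 4 equal shares of 1/10 among Emiko, Akira, Isamu, Noboru.
Emiko predeceased; the 1/10 allotted to Emiko's branch passes to Emiko's issue by representation.
The 1/10 is divided into 3 equal shares of 1/30 among Kaede, Ryo, Reiko.
Kaede is living and takes 1/30.
Ryo is living and takes 1/30.
Reiko is living and takes 1/30.
Akira is living and takes 1/10.
Isamu predeceased; the 1/10 allotted to Isamu's branch passes to Isamu's issue by representation.
The 1/10 is divided into 3 equal shares of 1/30 among Haruki, Chiyo, Kenji.
Haruki is living and takes 1/30.
Chiyo is living and takes 1/30.
Kenji is living and takes 1/30.
Noboru is living and takes 1/10.

Akira 1/10; Chiyo 1/30; Daichi 3/5; Haruki 1/30; Kaede 1/30; Kenji 1/30; Noboru 1/10; Reiko 1/30; Ryo 1/30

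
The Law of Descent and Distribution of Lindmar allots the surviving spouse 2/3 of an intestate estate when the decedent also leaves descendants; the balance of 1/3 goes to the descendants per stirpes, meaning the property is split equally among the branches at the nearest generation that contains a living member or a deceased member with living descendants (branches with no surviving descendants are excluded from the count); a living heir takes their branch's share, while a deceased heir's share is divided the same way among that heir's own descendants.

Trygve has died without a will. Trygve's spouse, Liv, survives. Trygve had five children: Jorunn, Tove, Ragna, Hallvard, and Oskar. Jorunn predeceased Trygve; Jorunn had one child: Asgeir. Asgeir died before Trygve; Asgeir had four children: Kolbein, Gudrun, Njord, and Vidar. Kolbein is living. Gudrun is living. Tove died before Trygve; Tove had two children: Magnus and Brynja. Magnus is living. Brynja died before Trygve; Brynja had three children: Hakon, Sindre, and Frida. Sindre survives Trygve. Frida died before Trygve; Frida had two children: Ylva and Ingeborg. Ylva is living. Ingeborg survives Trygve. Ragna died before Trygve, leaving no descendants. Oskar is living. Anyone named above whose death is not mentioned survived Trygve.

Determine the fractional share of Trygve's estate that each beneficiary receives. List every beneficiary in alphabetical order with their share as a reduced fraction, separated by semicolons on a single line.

Liv, as surviving spouse, takes 2/3.
The remaining 1/3 passes to Trygve's descendants per stirpes.
Ragna left no surviving issue, so that branch lapses and is disregarded.
The 1/3 is divided into 4 equal shares of 1/12 among Jorunn, Tove, Hallvard, Oskar.
Jorunn predeceased; the 1/12 allotted to Jorunn's branch passes to Jorunn's issue by representation.
Asgeir's line is the sole branch at this level, so the full 1/12 passes to Asgeir's issue by representation.
The 1/12 is divided into 4 equal shares of 1/48 among Kolbein, Gudrun, Njord, Vidar.
Kolbein is living and takes 1/48.
Gudrun is living and takes 1/48.
Njord is living and takes 1/48.
Vidar is living and takes 1/48.
Tove predeceased; the 1/12 allotted to Tove's branch passes to Tove's issue by representation.
The 1/12 is divided into 2 equal shares of 1/24 among Magnus, Brynja.
Magnus is living and takes 1/24.
Brynja predeceased; the 1/24 allotted to Brynja's branch passes to Brynja's issue by representation.
The 1/24 is divided into 3 equal shares of 1/72 among Hakon, Sindre, Frida.
Hakon is living and takes 1/72.
Sindre is living and takes 1/72.
Frida predeceased; the 1/72 allotted to Frida's branch passes to Frida's issue by representation.
The 1/72 is divided into 2 equal shares of 1/144 among Ylva, Ingeborg.
Ylva is living and takes 1/144.
Ingeborg is living and takes 1/144.
Hallvard is living and takes 1/12.
Oskar is living and takes 1/12.

Gudrun 1/48; Hakon 1/72; Hallvard 1/12; Ingeborg 1/144; Kolbein 1/48; Liv 2/3; Magnus 1/24; Njord 1/48; Oskar 1/12; Sindre 1/72; Vidar 1/48; Ylva 1/144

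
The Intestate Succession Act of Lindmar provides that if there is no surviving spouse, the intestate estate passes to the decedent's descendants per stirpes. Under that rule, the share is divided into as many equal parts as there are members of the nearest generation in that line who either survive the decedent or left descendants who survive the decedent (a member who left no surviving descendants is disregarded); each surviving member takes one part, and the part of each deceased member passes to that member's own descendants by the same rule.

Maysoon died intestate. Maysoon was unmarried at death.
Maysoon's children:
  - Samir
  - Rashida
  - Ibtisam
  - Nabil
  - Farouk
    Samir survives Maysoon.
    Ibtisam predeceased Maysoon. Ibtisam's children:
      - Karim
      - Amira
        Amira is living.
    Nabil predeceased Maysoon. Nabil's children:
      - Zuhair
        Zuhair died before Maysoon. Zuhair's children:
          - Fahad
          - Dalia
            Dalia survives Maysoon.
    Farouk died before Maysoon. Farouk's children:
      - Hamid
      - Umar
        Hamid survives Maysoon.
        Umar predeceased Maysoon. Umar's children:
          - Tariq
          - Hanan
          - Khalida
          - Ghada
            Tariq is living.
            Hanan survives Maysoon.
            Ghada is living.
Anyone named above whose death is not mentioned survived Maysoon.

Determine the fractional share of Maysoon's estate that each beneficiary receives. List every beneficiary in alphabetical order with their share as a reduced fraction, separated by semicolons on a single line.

Amira 1/10; Dalia 1/10; Fahad 1/10; Ghada 1/40; Hamid 1/10; Hanan 1/40; Karim 1/10; Khalida 1/40; Rashida 1/5; Samir 1/5; Tariq 1/40

There is no surviving spouse, so the entire estate passes to Maysoon's descendants per stirpes.
The estate is divided into 5 equal shares of 1/5 among Samir, Rashida, Ibtisam, Nabil, Farouk.
Samir is living and takes 1/5.
Rashida is living and takes 1/5.
Ibtisam predeceased; the 1/5 allotted to Ibtisam's branch passes to Ibtisam's issue by representation.
The 1/5 is divided into 2 equal shares of 1/10 among Karim, Amira.
Karim is living and takes 1/10.
Amira is living and takes 1/10.
Nabil predeceased; the 1/5 allotted to Nabil's branch passes to Nabil's issue by representation.
Zuhair's line is the sole branch at this level, so the full 1/5 passes to Zuhair's issue by representation.
The 1/5 is divided into 2 equal shares of 1/10 among Fahad, Dalia.
Fahad is living and takes 1/10.
Dalia is living and takes 1/10.
Farouk predeceased; the 1/5 allotted to Farouk's branch passes to Farouk's issue by representation.
The 1/5 is divided into 2 equal shares of 1/10 among Hamid, Umar.
Hamid is living and takes 1/10.
Umar predeceased; the 1/10 allotted to Umar's branch passes to Umar's issue by representation.
The 1/10 is divided into 4 equal shares of 1/40 among Tariq, Hanan, Khalida, Ghada.
Tariq is living and takes 1/40.
Hanan is living and takes 1/40.
Khalida is living and takes 1/40.
Ghada is living and takes 1/40.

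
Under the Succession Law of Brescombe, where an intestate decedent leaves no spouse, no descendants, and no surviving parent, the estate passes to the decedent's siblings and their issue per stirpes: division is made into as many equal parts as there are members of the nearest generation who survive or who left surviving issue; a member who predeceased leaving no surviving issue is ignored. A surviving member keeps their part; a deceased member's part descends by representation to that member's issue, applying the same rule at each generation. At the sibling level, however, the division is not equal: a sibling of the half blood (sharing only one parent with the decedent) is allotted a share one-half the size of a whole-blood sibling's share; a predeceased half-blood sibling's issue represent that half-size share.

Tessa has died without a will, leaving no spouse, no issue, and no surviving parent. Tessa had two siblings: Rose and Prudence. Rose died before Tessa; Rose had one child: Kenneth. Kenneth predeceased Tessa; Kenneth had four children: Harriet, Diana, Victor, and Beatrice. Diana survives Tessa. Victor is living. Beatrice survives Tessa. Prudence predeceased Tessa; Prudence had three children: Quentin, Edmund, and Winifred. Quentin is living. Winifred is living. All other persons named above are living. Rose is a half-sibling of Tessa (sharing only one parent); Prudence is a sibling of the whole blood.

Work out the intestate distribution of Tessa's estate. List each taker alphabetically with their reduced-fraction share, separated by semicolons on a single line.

No spouse, descendants, or parent survives, so the estate passes to Tessa's siblings per stirpes.
Half-blood siblings count for one-half the weight of whole-blood siblings at the initial division.
Dividing 1 in proportion to weights (total weight 3/2): Rose (weight 1/2) → 1/3; Prudence (weight 1) → 2/3.
Rose predeceased; the 1/3 allotted to Rose's branch passes to Rose's issue by representation.
Kenneth's line is the sole branch at this level, so the full 1/3 passes to Kenneth's issue by representation.
The 1/3 is divided into 4 equal shares of 1/12 among Harriet, Diana, Victor, Beatrice.
Harriet is living and takes 1/12.
Diana is living and takes 1/12.
Victor is living and takes 1/12.
Beatrice is living and takes 1/12.
Prudence predeceased; the 2/3 allotted to Prudence's branch passes to Prudence's issue by representation.
The 2/3 is divided into 3 equal shares of 2/9 among Quentin, Edmund, Winifred.
Quentin is living and takes 2/9.
Edmund is living and takes 2/9.
Winifred is living and takes 2/9.

Beatrice 1/12; Diana 1/12; Edmund 2/9; Harriet 1/12; Quentin 2/9; Victor 1/12; Winifred 2/9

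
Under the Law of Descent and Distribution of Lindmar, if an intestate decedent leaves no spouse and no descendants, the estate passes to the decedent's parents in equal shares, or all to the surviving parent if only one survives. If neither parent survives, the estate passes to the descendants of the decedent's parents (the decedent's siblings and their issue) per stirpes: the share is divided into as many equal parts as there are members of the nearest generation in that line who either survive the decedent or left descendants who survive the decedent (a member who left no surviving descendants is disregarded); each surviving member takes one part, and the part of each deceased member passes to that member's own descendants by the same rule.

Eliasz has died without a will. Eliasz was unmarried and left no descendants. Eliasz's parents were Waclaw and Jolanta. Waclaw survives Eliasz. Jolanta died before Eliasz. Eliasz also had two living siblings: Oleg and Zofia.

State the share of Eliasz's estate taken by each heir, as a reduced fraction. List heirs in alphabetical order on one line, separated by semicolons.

Only one parent, Waclaw, survives, so Waclaw takes the entire estate. The siblings take nothing because a surviving parent has priority.

Waclaw 1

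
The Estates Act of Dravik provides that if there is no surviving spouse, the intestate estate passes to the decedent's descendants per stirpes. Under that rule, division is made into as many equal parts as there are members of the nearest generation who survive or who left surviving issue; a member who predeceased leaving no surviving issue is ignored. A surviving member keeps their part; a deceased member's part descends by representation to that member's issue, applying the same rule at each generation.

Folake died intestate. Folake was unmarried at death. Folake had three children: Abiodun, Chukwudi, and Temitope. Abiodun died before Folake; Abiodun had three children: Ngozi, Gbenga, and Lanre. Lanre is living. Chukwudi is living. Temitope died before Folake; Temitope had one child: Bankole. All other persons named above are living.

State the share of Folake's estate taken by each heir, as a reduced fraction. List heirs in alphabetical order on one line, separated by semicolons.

There is no surviving spouse, so the entire estate passes to Folake's descendants per stirpes.
The estate is divided into 3 equal shares of 1/3 among Abiodun, Chukwudi, Temitope.
Abiodun predeceased; the 1/3 allotted to Abiodun's branch passes to Abiodun's issue by representation.
The 1/3 is divided into 3 equal shares of 1/9 among Ngozi, Gbenga, Lanre.
Ngozi is living and takes 1/9.
Gbenga is living and takes 1/9.
Lanre is living and takes 1/9.
Chukwudi is living and takes 1/3.
Temitope predeceased; the 1/3 allotted to Temitope's branch passes to Temitope's issue by representation.
Bankole is the sole taker at this level and receives the full 1/3.

Bankole 1/3; Chukwudi 1/3; Gbenga 1/9; Lanre 1/9; Ngozi 1/9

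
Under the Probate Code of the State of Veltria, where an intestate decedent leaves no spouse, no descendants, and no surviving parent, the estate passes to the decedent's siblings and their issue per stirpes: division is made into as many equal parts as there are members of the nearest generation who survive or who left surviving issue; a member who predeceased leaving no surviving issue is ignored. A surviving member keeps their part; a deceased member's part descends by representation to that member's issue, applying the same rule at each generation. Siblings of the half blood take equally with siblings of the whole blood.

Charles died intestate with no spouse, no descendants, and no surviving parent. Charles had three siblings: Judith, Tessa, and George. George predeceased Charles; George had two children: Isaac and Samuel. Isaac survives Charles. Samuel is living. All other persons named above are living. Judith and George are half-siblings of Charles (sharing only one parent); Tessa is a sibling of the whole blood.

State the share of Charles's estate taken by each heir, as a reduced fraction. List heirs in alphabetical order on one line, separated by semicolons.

No spouse, descendants, or parent survives, so the estate passes to Charles's siblings per stirpes.
Half-blood and whole-blood siblings take equally under the stated rule.
The estate is divided into 3 equal shares of 1/3 among Judith, Tessa, George.
Judith is living and takes 1/3.
Tessa is living and takes 1/3.
George predeceased; the 1/3 allotted to George's branch passes to George's issue by representation.
The 1/3 is divided into 2 equal shares of 1/6 among Isaac, Samuel.
Isaac is living and takes 1/6.
Samuel is living and takes 1/6.

Isaac 1/6; Judith 1/3; Samuel 1/6; Tessa 1/3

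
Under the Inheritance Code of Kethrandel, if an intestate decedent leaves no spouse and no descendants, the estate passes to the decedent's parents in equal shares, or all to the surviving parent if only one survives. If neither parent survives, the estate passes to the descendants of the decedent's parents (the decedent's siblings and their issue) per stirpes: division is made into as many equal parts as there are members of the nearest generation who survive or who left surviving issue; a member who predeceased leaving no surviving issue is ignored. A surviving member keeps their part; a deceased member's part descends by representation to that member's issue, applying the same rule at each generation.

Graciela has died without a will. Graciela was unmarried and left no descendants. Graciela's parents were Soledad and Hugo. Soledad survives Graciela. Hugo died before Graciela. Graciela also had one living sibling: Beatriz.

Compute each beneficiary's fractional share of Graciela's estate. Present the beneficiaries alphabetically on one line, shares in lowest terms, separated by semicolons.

Soledad 1

Only one parent, Soledad, survives, so Soledad takes the entire estate. The siblings take nothing because a surviving parent has priority.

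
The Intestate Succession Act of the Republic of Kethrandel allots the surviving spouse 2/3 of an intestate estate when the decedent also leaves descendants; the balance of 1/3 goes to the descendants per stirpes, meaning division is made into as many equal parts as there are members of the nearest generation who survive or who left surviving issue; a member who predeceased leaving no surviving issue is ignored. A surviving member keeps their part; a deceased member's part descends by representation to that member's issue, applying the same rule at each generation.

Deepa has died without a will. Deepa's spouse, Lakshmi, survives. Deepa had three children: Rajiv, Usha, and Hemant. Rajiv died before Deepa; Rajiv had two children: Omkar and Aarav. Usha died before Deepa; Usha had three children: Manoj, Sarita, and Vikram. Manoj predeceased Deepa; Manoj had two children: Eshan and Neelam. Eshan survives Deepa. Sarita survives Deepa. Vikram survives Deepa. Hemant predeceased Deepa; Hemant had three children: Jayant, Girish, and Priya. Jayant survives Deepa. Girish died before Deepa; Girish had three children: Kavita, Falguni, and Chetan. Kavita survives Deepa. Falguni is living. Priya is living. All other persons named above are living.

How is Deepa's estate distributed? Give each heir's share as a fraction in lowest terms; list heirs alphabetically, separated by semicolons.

Lakshmi, as surviving spouse, takes 2/3.
The remaining 1/3 passes to Deepa's descendants per stirpes.
The 1/3 is divided into 3 equal shares of 1/9 among Rajiv, Usha, Hemant.
Rajiv predeceased; the 1/9 allotted to Rajiv's branch passes to Rajiv's issue by representation.
The 1/9 is divided into 2 equal shares of 1/18 among Omkar, Aarav.
Omkar is living and takes 1/18.
Aarav is living and takes 1/18.
Usha predeceased; the 1/9 allotted to Usha's branch passes to Usha's issue by representation.
The 1/9 is divided into 3 equal shares of 1/27 among Manoj, Sarita, Vikram.
Manoj predeceased; the 1/27 allotted to Manoj's branch passes to Manoj's issue by representation.
The 1/27 is divided into 2 equal shares of 1/54 among Eshan, Neelam.
Eshan is living and takes 1/54.
Neelam is living and takes 1/54.
Sarita is living and takes 1/27.
Vikram is living and takes 1/27.
Hemant predeceased; the 1/9 allotted to Hemant's branch passes to Hemant's issue by representation.
The 1/9 is divided into 3 equal shares of 1/27 among Jayant, Girish, Priya.
Jayant is living and takes 1/27.
Girish predeceased; the 1/27 allotted to Girish's branch passes to Girish's issue by representation.
The 1/27 is divided into 3 equal shares of 1/81 among Kavita, Falguni, Chetan.
Kavita is living and takes 1/81.
Falguni is living and takes 1/81.
Chetan is living and takes 1/81.
Priya is living and takes 1/27.

Aarav 1/18; Chetan 1/81; Eshan 1/54; Falguni 1/81; Jayant 1/27; Kavita 1/81; Lakshmi 2/3; Neelam 1/54; Omkar 1/18; Priya 1/27; Sarita 1/27; Vikram 1/27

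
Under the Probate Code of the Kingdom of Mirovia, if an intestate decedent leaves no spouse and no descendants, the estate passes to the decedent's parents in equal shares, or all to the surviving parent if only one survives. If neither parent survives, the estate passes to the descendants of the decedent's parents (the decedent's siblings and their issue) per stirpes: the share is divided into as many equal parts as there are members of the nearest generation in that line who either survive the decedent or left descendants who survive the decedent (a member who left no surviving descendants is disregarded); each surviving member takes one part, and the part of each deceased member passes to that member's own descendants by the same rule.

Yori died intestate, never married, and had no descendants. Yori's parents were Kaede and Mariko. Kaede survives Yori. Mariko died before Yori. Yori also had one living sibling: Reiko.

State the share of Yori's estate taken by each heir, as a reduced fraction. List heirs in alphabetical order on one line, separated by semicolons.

Only one parent, Kaede, survives, so Kaede takes the entire estate. The siblings take nothing because a surviving parent has priority.

Kaede 1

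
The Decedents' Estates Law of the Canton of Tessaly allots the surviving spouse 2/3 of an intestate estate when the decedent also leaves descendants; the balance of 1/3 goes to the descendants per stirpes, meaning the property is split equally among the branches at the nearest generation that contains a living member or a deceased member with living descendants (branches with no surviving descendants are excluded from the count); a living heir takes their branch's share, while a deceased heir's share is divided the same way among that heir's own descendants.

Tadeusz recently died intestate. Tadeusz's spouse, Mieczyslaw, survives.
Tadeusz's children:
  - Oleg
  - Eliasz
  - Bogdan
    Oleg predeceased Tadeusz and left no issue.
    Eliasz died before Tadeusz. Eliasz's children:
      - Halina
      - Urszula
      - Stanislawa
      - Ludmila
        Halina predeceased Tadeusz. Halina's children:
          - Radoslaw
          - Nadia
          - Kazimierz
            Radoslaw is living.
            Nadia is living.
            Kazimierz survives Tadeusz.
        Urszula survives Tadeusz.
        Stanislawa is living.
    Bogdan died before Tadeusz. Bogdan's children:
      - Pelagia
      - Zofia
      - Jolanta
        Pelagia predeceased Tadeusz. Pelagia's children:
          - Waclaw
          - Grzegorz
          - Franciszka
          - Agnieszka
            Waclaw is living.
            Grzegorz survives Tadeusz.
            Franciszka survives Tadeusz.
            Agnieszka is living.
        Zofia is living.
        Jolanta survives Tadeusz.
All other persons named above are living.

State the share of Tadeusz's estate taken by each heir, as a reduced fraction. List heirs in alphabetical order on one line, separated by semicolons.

Mieczyslaw, as surviving spouse, takes 2/3.
The remaining 1/3 passes to Tadeusz's descendants per stirpes.
Oleg left no surviving issue, so that branch lapses and is disregarded.
The 1/3 is divided into 2 equal shares of 1/6 among Eliasz, Bogdan.
Eliasz predeceased; the 1/6 allotted to Eliasz's branch passes to Eliasz's issue by representation.
The 1/6 is divided into 4 equal shares of 1/24 among Halina, Urszula, Stanislawa, Ludmila.
Halina predeceased; the 1/24 allotted to Halina's branch passes to Halina's issue by representation.
The 1/24 is divided into 3 equal shares of 1/72 among Radoslaw, Nadia, Kazimierz.
Radoslaw is living and takes 1/72.
Nadia is living and takes 1/72.
Kazimierz is living and takes 1/72.
Urszula is living and takes 1/24.
Stanislawa is living and takes 1/24.
Ludmila is living and takes 1/24.
Bogdan predeceased; the 1/6 allotted to Bogdan's branch passes to Bogdan's issue by representation.
The 1/6 is divided into 3 equal shares of 1/18 among Pelagia, Zofia, Jolanta.
Pelagia predeceased; the 1/18 allotted to Pelagia's branch passes to Pelagia's issue by representation.
The 1/18 is divided into 4 equal shares of 1/72 among Waclaw, Grzegorz, Franciszka, Agnieszka.
Waclaw is living and takes 1/72.
Grzegorz is living and takes 1/72.
Franciszka is living and takes 1/72.
Agnieszka is living and takes 1/72.
Zofia is living and takes 1/18.
Jolanta is living and takes 1/18.

Agnieszka 1/72; Franciszka 1/72; Grzegorz 1/72; Jolanta 1/18; Kazimierz 1/72; Ludmila 1/24; Mieczyslaw 2/3; Nadia 1/72; Radoslaw 1/72; Stanislawa 1/24; Urszula 1/24; Waclaw 1/72; Zofia 1/18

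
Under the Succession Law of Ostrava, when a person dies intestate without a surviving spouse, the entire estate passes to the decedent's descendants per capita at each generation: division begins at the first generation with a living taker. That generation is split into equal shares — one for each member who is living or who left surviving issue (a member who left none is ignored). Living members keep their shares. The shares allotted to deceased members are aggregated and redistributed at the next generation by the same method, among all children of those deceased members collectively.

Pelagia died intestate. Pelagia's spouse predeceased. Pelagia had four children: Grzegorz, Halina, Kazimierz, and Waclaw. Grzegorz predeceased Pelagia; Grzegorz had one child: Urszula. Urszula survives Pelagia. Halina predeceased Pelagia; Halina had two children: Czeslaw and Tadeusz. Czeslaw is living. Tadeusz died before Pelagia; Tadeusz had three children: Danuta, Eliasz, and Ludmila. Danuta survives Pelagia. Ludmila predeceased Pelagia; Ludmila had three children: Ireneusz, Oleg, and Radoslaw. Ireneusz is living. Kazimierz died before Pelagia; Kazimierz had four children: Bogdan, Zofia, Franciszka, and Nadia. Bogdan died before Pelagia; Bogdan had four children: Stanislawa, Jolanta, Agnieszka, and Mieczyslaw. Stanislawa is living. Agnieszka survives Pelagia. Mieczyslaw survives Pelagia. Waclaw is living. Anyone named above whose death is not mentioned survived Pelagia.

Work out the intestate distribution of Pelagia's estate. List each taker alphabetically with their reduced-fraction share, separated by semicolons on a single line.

There is no surviving spouse, so the entire estate passes to Pelagia's descendants per capita at each generation.
At generation 1 (Grzegorz, Halina, Kazimierz, Waclaw) there are 4 shares of (1)/4 = 1/4 each.
Living: Waclaw — each takes 1/4.
Deceased: Grzegorz, Halina, and Kazimierz. Their combined 3/4 is pooled and carried to generation 2.
At generation 2 (Urszula, Czeslaw, Tadeusz, Bogdan, Zofia, Franciszka, Nadia) there are 7 shares of (3/4)/7 = 3/28 each.
Living: Urszula, Czeslaw, Zofia, Franciszka, and Nadia — each takes 3/28.
Deceased: Tadeusz and Bogdan. Their combined 3/14 is pooled and carried to generation 3.
At generation 3 (Danuta, Eliasz, Ludmila, Stanislawa, Jolanta, Agnieszka, Mieczyslaw) there are 7 shares of (3/14)/7 = 3/98 each.
Living: Danuta, Eliasz, Stanislawa, Jolanta, Agnieszka, and Mieczyslaw — each takes 3/98.
Deceased: Ludmila. That 3/98 share is carried to generation 4.
At generation 4 (Ireneusz, Oleg, Radoslaw) there are 3 shares of (3/98)/3 = 1/98 each.
Living: Ireneusz, Oleg, and Radoslaw — each takes 1/98.

Agnieszka 3/98; Czeslaw 3/28; Danuta 3/98; Eliasz 3/98; Franciszka 3/28; Ireneusz 1/98; Jolanta 3/98; Mieczyslaw 3/98; Nadia 3/28; Oleg 1/98; Radoslaw 1/98; Stanislawa 3/98; Urszula 3/28; Waclaw 1/4; Zofia 3/28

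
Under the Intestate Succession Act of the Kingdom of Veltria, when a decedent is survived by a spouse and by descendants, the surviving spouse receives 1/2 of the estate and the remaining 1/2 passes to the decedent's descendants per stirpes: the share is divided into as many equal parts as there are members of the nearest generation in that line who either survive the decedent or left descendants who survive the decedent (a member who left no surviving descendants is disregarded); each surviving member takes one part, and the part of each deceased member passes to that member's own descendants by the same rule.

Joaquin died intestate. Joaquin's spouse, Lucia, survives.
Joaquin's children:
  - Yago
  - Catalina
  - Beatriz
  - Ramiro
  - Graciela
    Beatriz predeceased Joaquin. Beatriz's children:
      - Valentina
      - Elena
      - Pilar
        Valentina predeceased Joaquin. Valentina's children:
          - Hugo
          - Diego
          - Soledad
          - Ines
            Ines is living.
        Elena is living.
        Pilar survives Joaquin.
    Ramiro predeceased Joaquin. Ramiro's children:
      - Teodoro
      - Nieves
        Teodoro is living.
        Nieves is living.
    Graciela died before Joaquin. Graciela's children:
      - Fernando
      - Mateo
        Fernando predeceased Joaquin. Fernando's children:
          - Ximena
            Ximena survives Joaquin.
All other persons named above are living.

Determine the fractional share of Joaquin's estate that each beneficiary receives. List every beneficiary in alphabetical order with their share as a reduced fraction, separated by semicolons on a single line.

Lucia, as surviving spouse, takes 1/2.
The remaining 1/2 passes to Joaquin's descendants per stirpes.
The 1/2 is divided into 5 equal shares of 1/10 among Yago, Catalina, Beatriz, Ramiro, Graciela.
Yago is living and takes 1/10.
Catalina is living and takes 1/10.
Beatriz predeceased; the 1/10 allotted to Beatriz's branch passes to Beatriz's issue by representation.
The 1/10 is divided into 3 equal shares of 1/30 among Valentina, Elena, Pilar.
Valentina predeceased; the 1/30 allotted to Valentina's branch passes to Valentina's issue by representation.
The 1/30 is divided into 4 equal shares of 1/120 among Hugo, Diego, Soledad, Ines.
Hugo is living and takes 1/120.
Diego is living and takes 1/120.
Soledad is living and takes 1/120.
Ines is living and takes 1/120.
Elena is living and takes 1/30.
Pilar is living and takes 1/30.
Ramiro predeceased; the 1/10 allotted to Ramiro's branch passes to Ramiro's issue by representation.
The 1/10 is divided into 2 equal shares of 1/20 among Teodoro, Nieves.
Teodoro is living and takes 1/20.
Nieves is living and takes 1/20.
Graciela predeceased; the 1/10 allotted to Graciela's branch passes to Graciela's issue by representation.
The 1/10 is divided into 2 equal shares of 1/20 among Fernando, Mateo.
Fernando predeceased; the 1/20 allotted to Fernando's branch passes to Fernando's issue by representation.
Ximena is the sole taker at this level and receives the full 1/20.
Mateo is living and takes 1/20.

Catalina 1/10; Diego 1/120; Elena 1/30; Hugo 1/120; Ines 1/120; Lucia 1/2; Mateo 1/20; Nieves 1/20; Pilar 1/30; Soledad 1/120; Teodoro 1/20; Ximena 1/20; Yago 1/10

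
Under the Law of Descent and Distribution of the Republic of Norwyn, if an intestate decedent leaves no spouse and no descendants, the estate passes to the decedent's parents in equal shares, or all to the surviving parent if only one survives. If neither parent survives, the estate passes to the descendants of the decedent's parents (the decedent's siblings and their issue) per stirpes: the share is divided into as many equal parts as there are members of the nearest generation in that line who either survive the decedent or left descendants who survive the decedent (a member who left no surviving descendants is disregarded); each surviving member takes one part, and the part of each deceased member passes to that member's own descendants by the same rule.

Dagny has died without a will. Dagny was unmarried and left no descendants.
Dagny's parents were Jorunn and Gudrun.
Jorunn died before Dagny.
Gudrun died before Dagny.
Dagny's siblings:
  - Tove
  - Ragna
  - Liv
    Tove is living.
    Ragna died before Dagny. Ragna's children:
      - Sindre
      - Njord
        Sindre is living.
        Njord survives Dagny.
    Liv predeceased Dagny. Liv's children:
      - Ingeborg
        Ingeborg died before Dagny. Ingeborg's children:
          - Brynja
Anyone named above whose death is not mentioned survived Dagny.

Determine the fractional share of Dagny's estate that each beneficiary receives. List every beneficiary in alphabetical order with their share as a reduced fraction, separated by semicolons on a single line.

Brynja 1/3; Njord 1/6; Sindre 1/6; Tove 1/3

Neither parent survives and there are no descendants, so the estate passes to Dagny's siblings and their issue per stirpes.
The estate is divided into 3 equal shares of 1/3 among Tove, Ragna, Liv.
Tove is living and takes 1/3.
Ragna predeceased; the 1/3 allotted to Ragna's branch passes to Ragna's issue by representation.
The 1/3 is divided into 2 equal shares of 1/6 among Sindre, Njord.
Sindre is living and takes 1/6.
Njord is living and takes 1/6.
Liv predeceased; the 1/3 allotted to Liv's branch passes to Liv's issue by representation.
Ingeborg's line is the sole branch at this level, so the full 1/3 passes to Ingeborg's issue by representation.
Brynja is the sole taker at this level and receives the full 1/3.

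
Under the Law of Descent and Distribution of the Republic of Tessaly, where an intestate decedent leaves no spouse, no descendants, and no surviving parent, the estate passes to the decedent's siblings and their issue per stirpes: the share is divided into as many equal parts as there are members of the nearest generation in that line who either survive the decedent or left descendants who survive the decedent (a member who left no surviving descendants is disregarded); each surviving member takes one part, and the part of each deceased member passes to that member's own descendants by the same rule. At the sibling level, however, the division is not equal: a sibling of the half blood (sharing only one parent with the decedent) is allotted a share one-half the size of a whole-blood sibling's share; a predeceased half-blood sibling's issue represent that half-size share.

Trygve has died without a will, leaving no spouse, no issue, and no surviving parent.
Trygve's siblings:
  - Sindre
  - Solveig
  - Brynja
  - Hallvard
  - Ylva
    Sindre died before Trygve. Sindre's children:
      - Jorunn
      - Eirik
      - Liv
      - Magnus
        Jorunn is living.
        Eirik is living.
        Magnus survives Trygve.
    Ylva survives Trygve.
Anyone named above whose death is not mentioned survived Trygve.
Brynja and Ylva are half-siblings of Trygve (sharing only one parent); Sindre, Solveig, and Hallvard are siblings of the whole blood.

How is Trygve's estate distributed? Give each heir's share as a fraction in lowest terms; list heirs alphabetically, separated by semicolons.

Brynja 1/8; Eirik 1/16; Hallvard 1/4; Jorunn 1/16; Liv 1/16; Magnus 1/16; Solveig 1/4; Ylva 1/8

No spouse, descendants, or parent survives, so the estate passes to Trygve's siblings per stirpes.
Half-blood siblings count for one-half the weight of whole-blood siblings at the initial division.
Dividing 1 in proportion to weights (total weight 4): Sindre (weight 1) → 1/4; Solveig (weight 1) → 1/4; Brynja (weight 1/2) → 1/8; Hallvard (weight 1) → 1/4; Ylva (weight 1/2) → 1/8.
Sindre predeceased; the 1/4 allotted to Sindre's branch passes to Sindre's issue by representation.
The 1/4 is divided into 4 equal shares of 1/16 among Jorunn, Eirik, Liv, Magnus.
Jorunn is living and takes 1/16.
Eirik is living and takes 1/16.
Liv is living and takes 1/16.
Magnus is living and takes 1/16.
Solveig is living and takes 1/4.
Brynja is living and takes 1/8.
Hallvard is living and takes 1/4.
Ylva is living and takes 1/8.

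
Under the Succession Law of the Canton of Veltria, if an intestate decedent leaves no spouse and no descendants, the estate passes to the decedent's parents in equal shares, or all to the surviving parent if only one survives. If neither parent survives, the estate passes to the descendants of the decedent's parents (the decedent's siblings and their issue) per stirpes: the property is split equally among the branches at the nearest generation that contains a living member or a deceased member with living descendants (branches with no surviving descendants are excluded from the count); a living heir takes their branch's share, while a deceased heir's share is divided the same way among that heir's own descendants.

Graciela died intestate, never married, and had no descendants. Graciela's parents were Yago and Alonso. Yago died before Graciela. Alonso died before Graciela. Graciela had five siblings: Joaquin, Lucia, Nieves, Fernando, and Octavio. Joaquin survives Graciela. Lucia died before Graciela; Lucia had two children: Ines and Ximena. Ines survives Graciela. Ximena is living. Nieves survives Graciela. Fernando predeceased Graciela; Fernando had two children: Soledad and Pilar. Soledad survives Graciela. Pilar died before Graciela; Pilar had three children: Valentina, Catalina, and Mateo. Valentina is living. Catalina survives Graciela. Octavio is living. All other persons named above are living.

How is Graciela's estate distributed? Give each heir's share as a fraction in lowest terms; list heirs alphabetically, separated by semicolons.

Neither parent survives and there are no descendants, so the estate passes to Graciela's siblings and their issue per stirpes.
The estate is divided into 5 equal shares of 1/5 among Joaquin, Lucia, Nieves, Fernando, Octavio.
Joaquin is living and takes 1/5.
Lucia predeceased; the 1/5 allotted to Lucia's branch passes to Lucia's issue by representation.
The 1/5 is divided into 2 equal shares of 1/10 among Ines, Ximena.
Ines is living and takes 1/10.
Ximena is living and takes 1/10.
Nieves is living and takes 1/5.
Fernando predeceased; the 1/5 allotted to Fernando's branch passes to Fernando's issue by representation.
The 1/5 is divided into 2 equal shares of 1/10 among Soledad, Pilar.
Soledad is living and takes 1/10.
Pilar predeceased; the 1/10 allotted to Pilar's branch passes to Pilar's issue by representation.
The 1/10 is divided into 3 equal shares of 1/30 among Valentina, Catalina, Mateo.
Valentina is living and takes 1/30.
Catalina is living and takes 1/30.
Mateo is living and takes 1/30.
Octavio is living and takes 1/5.

Catalina 1/30; Ines 1/10; Joaquin 1/5; Mateo 1/30; Nieves 1/5; Octavio 1/5; Soledad 1/10; Valentina 1/30; Ximena 1/10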